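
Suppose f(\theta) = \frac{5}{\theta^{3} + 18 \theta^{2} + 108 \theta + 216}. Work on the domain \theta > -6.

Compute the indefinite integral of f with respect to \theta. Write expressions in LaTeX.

An antiderivative F(\theta) passes only if d/d\theta[F] lands on f(\theta) exactly.
Check: d/d\theta[- \frac{5}{2 \theta^{2} + 24 \theta + 72}] = \frac{5}{\theta^{3} + 18 \theta^{2} + 108 \theta + 216} = f(\theta).

F(\theta) = - \frac{5}{2 \theta^{2} + 24 \theta + 72} + C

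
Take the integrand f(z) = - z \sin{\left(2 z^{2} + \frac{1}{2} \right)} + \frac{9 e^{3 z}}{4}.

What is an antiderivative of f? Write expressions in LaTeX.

An antiderivative is F(z) = \frac{3 e^{3 z} + \cos{\left(2 z^{2} + \frac{1}{2} \right)}}{4}.

The integrand splits into summands that can be handled one at a time.
Check: d/dz[\frac{3 e^{3 z} + \cos{\left(2 z^{2} + \frac{1}{2} \right)}}{4}] = - z \sin{\left(2 z^{2} + \frac{1}{2} \right)} + \frac{9 e^{3 z}}{4} = f(z).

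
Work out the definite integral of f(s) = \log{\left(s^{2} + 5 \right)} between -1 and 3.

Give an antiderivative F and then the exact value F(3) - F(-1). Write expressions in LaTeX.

Recover f(s) by differentiating a candidate F(s); any mismatch rules it out.
F(s) = s \log{\left(s^{2} + 5 \right)} - 2 s + 2 \sqrt{5} \operatorname{atan}{\left(\frac{\sqrt{5} s}{5} \right)} is an antiderivative of f.
Check: d/ds[s \log{\left(s^{2} + 5 \right)} - 2 s + 2 \sqrt{5} \operatorname{atan}{\left(\frac{\sqrt{5} s}{5} \right)}] = \log{\left(s^{2} + 5 \right)} = f(s).
F(3) = -6 + 2 \sqrt{5} \operatorname{atan}{\left(\frac{3 \sqrt{5}}{5} \right)} + 3 \log{\left(14 \right)}; F(-1) = - 2 \sqrt{5} \operatorname{atan}{\left(\frac{\sqrt{5}}{5} \right)} - \log{\left(6 \right)} + 2.
Integral = F(3) - F(-1) = -8 + \log{\left(6 \right)} + 2 \sqrt{5} \operatorname{atan}{\left(\frac{\sqrt{5}}{5} \right)} + 2 \sqrt{5} \operatorname{atan}{\left(\frac{3 \sqrt{5}}{5} \right)} + 3 \log{\left(14 \right)}.

Antiderivative: F(s) = s \log{\left(s^{2} + 5 \right)} - 2 s + 2 \sqrt{5} \operatorname{atan}{\left(\frac{\sqrt{5} s}{5} \right)}; value = -8 + \log{\left(6 \right)} + 2 \sqrt{5} \operatorname{atan}{\left(\frac{\sqrt{5}}{5} \right)} + 2 \sqrt{5} \operatorname{atan}{\left(\frac{3 \sqrt{5}}{5} \right)} + 3 \log{\left(14 \right)}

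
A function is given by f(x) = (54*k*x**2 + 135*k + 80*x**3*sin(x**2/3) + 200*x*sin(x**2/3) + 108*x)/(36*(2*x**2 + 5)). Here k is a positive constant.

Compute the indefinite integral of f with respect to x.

F(x) = (9*k*x + 9*log(2*x**2 + 5) - 20*cos(x**2/3))/12 + C

Whatever form F(x) takes, F'(x) = f(x) is non-negotiable.
Check: d/dx[(9*k*x + 9*log(2*x**2 + 5) - 20*cos(x**2/3))/12] = (54*k*x**2 + 135*k + 80*x**3*sin(x**2/3) + 200*x*sin(x**2/3) + 108*x)/(72*x**2 + 180), which equals f(x).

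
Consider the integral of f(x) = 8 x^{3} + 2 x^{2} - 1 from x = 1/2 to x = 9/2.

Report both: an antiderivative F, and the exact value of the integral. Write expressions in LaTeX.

Integrate term by term and add the pieces.
F(x) = 2 x^{4} + \frac{2 x^{3}}{3} - x is an antiderivative of f.
Check: d/dx[2 x^{4} + \frac{2 x^{3}}{3} - x] = 8 x^{3} + 2 x^{2} - 1 = f(x).
F(9/2) = \frac{7011}{8}; F(1/2) = - \frac{7}{24}.
Integral = F(9/2) - F(1/2) = \frac{2630}{3}.

Antiderivative: F(x) = 2 x^{4} + \frac{2 x^{3}}{3} - x; value = \frac{2630}{3}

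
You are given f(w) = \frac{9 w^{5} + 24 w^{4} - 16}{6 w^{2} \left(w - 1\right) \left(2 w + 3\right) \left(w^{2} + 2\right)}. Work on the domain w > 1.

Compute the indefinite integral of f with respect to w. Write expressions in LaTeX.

The denominator factors as 6 w^{2} \left(w - 1\right) \left(2 w + 3\right) \left(w^{2} + 2\right); partial fractions split f into directly integrable pieces: \frac{83 w + 122}{153 \left(w^{2} + 2\right)} - \frac{1189}{4590 \left(2 w + 3\right)} + \frac{17}{90 \left(w - 1\right)} + \frac{4}{27 w} + \frac{4}{9 w^{2}}.
Check: d/dw[\frac{1360 w \log{\left(w \right)} + 1734 w \log{\left(w - 1 \right)} - 1189 w \log{\left(w + \frac{3}{2} \right)} + 2490 w \log{\left(w^{2} + 2 \right)} + 3660 \sqrt{2} w \operatorname{atan}{\left(\frac{\sqrt{2} w}{2} \right)} - 4080}{9180 w}] = \frac{9 w^{5} + 24 w^{4} - 16}{12 w^{6} + 6 w^{5} + 6 w^{4} + 12 w^{3} - 36 w^{2}}, which equals f(w).

F(w) = \frac{1360 w \log{\left(w \right)} + 1734 w \log{\left(w - 1 \right)} - 1189 w \log{\left(w + \frac{3}{2} \right)} + 2490 w \log{\left(w^{2} + 2 \right)} + 3660 \sqrt{2} w \operatorname{atan}{\left(\frac{\sqrt{2} w}{2} \right)} - 4080}{9180 w} + C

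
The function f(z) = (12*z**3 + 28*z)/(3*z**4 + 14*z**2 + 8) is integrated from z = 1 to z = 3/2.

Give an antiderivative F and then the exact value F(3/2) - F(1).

Antiderivative: F(z) = log(z**2 + 2/3) + log(z**2 + 4); value = -log(5) - log(5/3) + log(35/12) + log(25/4)

Whatever form F(z) takes, F'(z) = f(z) is non-negotiable.
F(z) = log(z**2 + 2/3) + log(z**2 + 4) is an antiderivative of f.
Check: d/dz[log(z**2 + 2/3) + log(z**2 + 4)] = (12*z**3 + 28*z)/(3*z**4 + 14*z**2 + 8) = f(z).
F(3/2) = log(35/12) + log(25/4); F(1) = log(5/3) + log(5).
Integral = F(3/2) - F(1) = -log(5) - log(5/3) + log(35/12) + log(25/4).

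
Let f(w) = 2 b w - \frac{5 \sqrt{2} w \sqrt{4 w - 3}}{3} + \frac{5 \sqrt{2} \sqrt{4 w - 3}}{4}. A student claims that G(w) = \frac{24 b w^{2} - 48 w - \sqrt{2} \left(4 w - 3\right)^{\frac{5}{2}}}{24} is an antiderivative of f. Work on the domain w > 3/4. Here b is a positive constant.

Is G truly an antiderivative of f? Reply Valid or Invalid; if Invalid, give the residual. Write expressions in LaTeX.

Invalid: d/dw[G] - f = -2, which is not 0.

d/dw[G] = 2 b w - \frac{5 \sqrt{2} w \sqrt{4 w - 3}}{3} + \frac{5 \sqrt{2} \sqrt{4 w - 3}}{4} - 2
d/dw[G] - f(w) = -2 != 0.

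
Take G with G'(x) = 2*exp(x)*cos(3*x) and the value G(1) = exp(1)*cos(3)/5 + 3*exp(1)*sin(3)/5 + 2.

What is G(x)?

G(x) = 3*exp(x)*sin(3*x)/5 + exp(x)*cos(3*x)/5 + 2

Recover the given G'(x) by differentiating a candidate G(x); any mismatch rules it out.
A general antiderivative is 3*exp(x)*sin(3*x)/5 + exp(x)*cos(3*x)/5 + C.
The condition gives C = exp(1)*cos(3)/5 + 3*exp(1)*sin(3)/5 + 2 - (exp(1)*cos(3)/5 + 3*exp(1)*sin(3)/5) = 2.
So G(x) = 3*exp(x)*sin(3*x)/5 + exp(x)*cos(3*x)/5 + 2.
Check: d/dx[3*exp(x)*sin(3*x)/5 + exp(x)*cos(3*x)/5 + 2] = 2*exp(x)*cos(3*x) = G'(x).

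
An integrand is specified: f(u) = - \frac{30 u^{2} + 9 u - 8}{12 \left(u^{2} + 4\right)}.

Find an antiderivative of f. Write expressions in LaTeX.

An antiderivative is F(u) = \frac{- 60 u - 9 \log{\left(u^{2} + 4 \right)} + 128 \operatorname{atan}{\left(\frac{u}{2} \right)}}{24}.

An antiderivative F(u) passes only if d/du[F] lands on f(u) exactly.
Check: d/du[\frac{- 60 u - 9 \log{\left(u^{2} + 4 \right)} + 128 \operatorname{atan}{\left(\frac{u}{2} \right)}}{24}] = \frac{- 30 u^{2} - 9 u + 8}{12 u^{2} + 48}, which equals f(u).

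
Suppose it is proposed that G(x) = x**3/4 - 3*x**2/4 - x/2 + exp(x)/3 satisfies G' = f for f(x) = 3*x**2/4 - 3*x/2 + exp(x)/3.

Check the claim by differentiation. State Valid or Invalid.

Invalid: d/dx[G] - f = -1/2, which is not 0.

d/dx[G] = 3*x**2/4 - 3*x/2 + exp(x)/3 - 1/2
d/dx[G] - f(x) = -1/2 != 0.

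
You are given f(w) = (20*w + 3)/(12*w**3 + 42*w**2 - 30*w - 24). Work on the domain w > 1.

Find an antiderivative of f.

An antiderivative is F(w) = 23*log(w - 1)/90 + log(w + 1/2)/9 - 11*log(w + 4)/30.

The denominator factors as 6*(w - 1)*(w + 4)*(2*w + 1); partial fractions split f into directly integrable pieces: 2/(9*(2*w + 1)) - 11/(30*(w + 4)) + 23/(90*(w - 1)).
Check: d/dw[23*log(w - 1)/90 + log(w + 1/2)/9 - 11*log(w + 4)/30] = (20*w + 3)/(12*w**3 + 42*w**2 - 30*w - 24) = f(w).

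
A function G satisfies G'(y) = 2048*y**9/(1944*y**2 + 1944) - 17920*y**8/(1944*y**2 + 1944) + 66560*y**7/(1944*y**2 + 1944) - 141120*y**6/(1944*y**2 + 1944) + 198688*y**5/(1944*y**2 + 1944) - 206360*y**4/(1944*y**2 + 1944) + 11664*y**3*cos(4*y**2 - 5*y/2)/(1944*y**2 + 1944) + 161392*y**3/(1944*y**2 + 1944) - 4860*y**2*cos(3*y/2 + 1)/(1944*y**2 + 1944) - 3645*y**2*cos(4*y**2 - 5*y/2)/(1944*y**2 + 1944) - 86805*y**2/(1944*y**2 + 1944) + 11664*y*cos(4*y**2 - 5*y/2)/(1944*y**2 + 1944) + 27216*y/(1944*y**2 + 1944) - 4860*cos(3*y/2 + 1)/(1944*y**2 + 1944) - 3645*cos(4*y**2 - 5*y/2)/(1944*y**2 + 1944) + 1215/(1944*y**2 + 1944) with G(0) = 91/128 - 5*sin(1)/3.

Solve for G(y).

Integrate term by term and add the pieces.
A general antiderivative is 2*(-2*y**2/3 + 5*y/3 - 3/4)**4/3 - 5*sin(3*y/2 + 1)/3 + 3*sin(4*y**2 - 5*y/2)/4 + 5*atan(y)/2 + C.
The condition gives C = 91/128 - 5*sin(1)/3 - (27/128 - 5*sin(1)/3) = 1/2.
So G(y) = (4096*y**8 - 40960*y**7 + 172032*y**6 - 394240*y**5 + 536704*y**4 - 443520*y**3 + 217728*y**2 - 58320*y - 51840*sin(3*y/2 + 1) + 23328*sin(4*y**2 - 5*y/2) + 77760*atan(y) + 22113)/31104.
Check: d/dy[(4096*y**8 - 40960*y**7 + 172032*y**6 - 394240*y**5 + 536704*y**4 - 443520*y**3 + 217728*y**2 - 58320*y - 51840*sin(3*y/2 + 1) + 23328*sin(4*y**2 - 5*y/2) + 77760*atan(y) + 22113)/31104] = (2048*y**9 - 17920*y**8 + 66560*y**7 - 141120*y**6 + 198688*y**5 - 206360*y**4 + 11664*y**3*cos(4*y**2 - 5*y/2) + 161392*y**3 - 4860*y**2*cos(3*y/2 + 1) - 3645*y**2*cos(4*y**2 - 5*y/2) - 86805*y**2 + 11664*y*cos(4*y**2 - 5*y/2) + 27216*y - 4860*cos(3*y/2 + 1) - 3645*cos(4*y**2 - 5*y/2) + 1215)/(1944*y**2 + 1944), which equals G'(y).

G(y) = (4096*y**8 - 40960*y**7 + 172032*y**6 - 394240*y**5 + 536704*y**4 - 443520*y**3 + 217728*y**2 - 58320*y - 51840*sin(3*y/2 + 1) + 23328*sin(4*y**2 - 5*y/2) + 77760*atan(y) + 22113)/31104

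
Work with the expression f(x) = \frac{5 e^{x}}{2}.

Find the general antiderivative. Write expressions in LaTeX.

An antiderivative F(x) passes only if d/dx[F] lands on f(x) exactly.
Check: d/dx[\frac{5 e^{x}}{2}] = \frac{5 e^{x}}{2} = f(x).

F(x) = \frac{5 e^{x}}{2} + C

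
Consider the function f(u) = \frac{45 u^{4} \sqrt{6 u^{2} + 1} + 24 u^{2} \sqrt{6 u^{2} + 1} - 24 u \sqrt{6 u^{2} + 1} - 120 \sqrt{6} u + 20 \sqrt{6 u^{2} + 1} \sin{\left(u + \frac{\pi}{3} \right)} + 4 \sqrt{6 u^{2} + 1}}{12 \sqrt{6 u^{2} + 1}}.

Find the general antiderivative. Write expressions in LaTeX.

A first test for any F(u): its u-derivative must equal f(u) identically.
Check: d/du[\frac{3 u^{5}}{4} + \frac{2 u^{3}}{3} - u^{2} + \frac{u}{3} - 5 \sqrt{4 u^{2} + \frac{2}{3}} - \frac{5 \cos{\left(u + \frac{\pi}{3} \right)}}{3}] = \frac{45 u^{4} \sqrt{6 u^{2} + 1} + 24 u^{2} \sqrt{6 u^{2} + 1} - 24 u \sqrt{6 u^{2} + 1} - 120 \sqrt{6} u + 20 \sqrt{6 u^{2} + 1} \sin{\left(u + \frac{\pi}{3} \right)} + 4 \sqrt{6 u^{2} + 1}}{12 \sqrt{6 u^{2} + 1}} = f(u).

F(u) = \frac{3 u^{5}}{4} + \frac{2 u^{3}}{3} - u^{2} + \frac{u}{3} - 5 \sqrt{4 u^{2} + \frac{2}{3}} - \frac{5 \cos{\left(u + \frac{\pi}{3} \right)}}{3} + C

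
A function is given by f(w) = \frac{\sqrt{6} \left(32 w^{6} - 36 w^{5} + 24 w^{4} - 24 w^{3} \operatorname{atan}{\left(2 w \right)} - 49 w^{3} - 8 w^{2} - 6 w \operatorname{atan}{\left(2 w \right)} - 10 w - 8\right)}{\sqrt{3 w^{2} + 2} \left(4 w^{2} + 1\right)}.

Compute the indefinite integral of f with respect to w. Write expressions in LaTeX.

F(w) = 2 w^{3} \sqrt{2 w^{2} + \frac{4}{3}} - 3 w^{2} \sqrt{2 w^{2} + \frac{4}{3}} - 6 \sqrt{2 w^{2} + \frac{4}{3}} \operatorname{atan}{\left(2 w \right)} - 6 \sqrt{2 w^{2} + \frac{4}{3}} + C

Recognize the product-rule pattern: f = u'v + uv' with u = - 3 \sqrt{2 w^{2} + \frac{4}{3}}, v = - \frac{2 w^{3}}{3} + w^{2} + 2 \operatorname{atan}{\left(2 w \right)} + 2, so integration by parts undoes it.
Check: d/dw[2 w^{3} \sqrt{2 w^{2} + \frac{4}{3}} - 3 w^{2} \sqrt{2 w^{2} + \frac{4}{3}} - 6 \sqrt{2 w^{2} + \frac{4}{3}} \operatorname{atan}{\left(2 w \right)} - 6 \sqrt{2 w^{2} + \frac{4}{3}}] = \frac{32 \sqrt{6} w^{6} - 36 \sqrt{6} w^{5} + 24 \sqrt{6} w^{4} - 24 \sqrt{6} w^{3} \operatorname{atan}{\left(2 w \right)} - 49 \sqrt{6} w^{3} - 8 \sqrt{6} w^{2} - 6 \sqrt{6} w \operatorname{atan}{\left(2 w \right)} - 10 \sqrt{6} w - 8 \sqrt{6}}{4 w^{2} \sqrt{3 w^{2} + 2} + \sqrt{3 w^{2} + 2}}, which equals f(w).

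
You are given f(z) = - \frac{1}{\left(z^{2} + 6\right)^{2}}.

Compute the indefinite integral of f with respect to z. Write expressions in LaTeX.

Recover f(z) by differentiating a candidate F(z); any mismatch rules it out.
Check: d/dz[\frac{- 6 z - \sqrt{6} \left(z^{2} + 6\right) \operatorname{atan}{\left(\frac{\sqrt{6} z}{6} \right)}}{72 \left(z^{2} + 6\right)}] = - \frac{1}{z^{4} + 12 z^{2} + 36}, which equals f(z).

F(z) = \frac{- 6 z - \sqrt{6} \left(z^{2} + 6\right) \operatorname{atan}{\left(\frac{\sqrt{6} z}{6} \right)}}{72 \left(z^{2} + 6\right)} + C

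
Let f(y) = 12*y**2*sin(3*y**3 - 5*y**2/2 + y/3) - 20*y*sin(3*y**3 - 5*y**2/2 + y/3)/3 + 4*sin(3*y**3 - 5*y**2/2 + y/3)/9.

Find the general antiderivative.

The substitution u = 3*y**3 - 5*y**2/2 + y/3 works: f is exactly (dF/du)*(du/dy) for that inner function.
Check: d/dy[-4*cos(3*y**3 - 5*y**2/2 + y/3)/3] = 12*y**2*sin(3*y**3 - 5*y**2/2 + y/3) - 20*y*sin(3*y**3 - 5*y**2/2 + y/3)/3 + 4*sin(3*y**3 - 5*y**2/2 + y/3)/9 = f(y).

F(y) = -4*cos(3*y**3 - 5*y**2/2 + y/3)/3 + C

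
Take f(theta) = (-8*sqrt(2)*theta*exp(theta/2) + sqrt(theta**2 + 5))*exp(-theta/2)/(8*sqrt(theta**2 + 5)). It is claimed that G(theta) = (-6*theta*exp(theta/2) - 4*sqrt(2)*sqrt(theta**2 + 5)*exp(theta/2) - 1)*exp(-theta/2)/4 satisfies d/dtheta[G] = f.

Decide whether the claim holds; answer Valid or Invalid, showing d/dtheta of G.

Invalid: d/dtheta[G] - f = -3/2, which is not 0.

d/dtheta[G] = (-8*sqrt(2)*theta*exp(theta/2) - 12*sqrt(theta**2 + 5)*exp(theta/2) + sqrt(theta**2 + 5))*exp(-theta/2)/(8*sqrt(theta**2 + 5))
d/dtheta[G] - f(theta) = -3/2 != 0.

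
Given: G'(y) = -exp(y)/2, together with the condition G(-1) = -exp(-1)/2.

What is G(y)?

Recover the given G'(y) by differentiating a candidate G(y); any mismatch rules it out.
A general antiderivative is -exp(y)/2 + C.
The condition gives C = -exp(-1)/2 - (-exp(-1)/2) = 0.
So G(y) = -exp(y)/2.
Check: d/dy[-exp(y)/2] = -exp(y)/2 = G'(y).

G(y) = -exp(y)/2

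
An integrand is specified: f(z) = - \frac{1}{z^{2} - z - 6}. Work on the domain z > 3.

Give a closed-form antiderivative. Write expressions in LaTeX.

Factor the denominator (\left(z - 3\right) \left(z + 2\right)) and decompose: f = \frac{1}{5 \left(z + 2\right)} - \frac{1}{5 \left(z - 3\right)}; each piece integrates to a log, atan, or power term.
Check: d/dz[- \frac{\log{\left(z - 3 \right)}}{5} + \frac{\log{\left(z + 2 \right)}}{5}] = - \frac{1}{z^{2} - z - 6} = f(z).

An antiderivative is F(z) = - \frac{\log{\left(z - 3 \right)}}{5} + \frac{\log{\left(z + 2 \right)}}{5}.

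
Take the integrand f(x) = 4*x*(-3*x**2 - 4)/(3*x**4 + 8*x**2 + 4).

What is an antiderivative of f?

An antiderivative F(x) passes only if d/dx[F] lands on f(x) exactly.
Check: d/dx[-log(x**2 + 2) - log(3*x**2 + 2)] = (-12*x**3 - 16*x)/(3*x**4 + 8*x**2 + 4), which equals f(x).

An antiderivative is F(x) = -log(x**2 + 2) - log(3*x**2 + 2).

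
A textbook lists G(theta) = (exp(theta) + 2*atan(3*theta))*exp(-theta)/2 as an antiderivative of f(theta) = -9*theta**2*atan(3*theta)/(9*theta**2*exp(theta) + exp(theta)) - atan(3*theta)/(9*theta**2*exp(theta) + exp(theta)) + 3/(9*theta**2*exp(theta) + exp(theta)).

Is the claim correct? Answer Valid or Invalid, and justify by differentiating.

d/dtheta[G] = (-9*theta**2*atan(3*theta) - atan(3*theta) + 3)/(9*theta**2*exp(theta) + exp(theta))
This equals f(theta) exactly, so the claim holds.

Valid. The derivative of G reproduces f.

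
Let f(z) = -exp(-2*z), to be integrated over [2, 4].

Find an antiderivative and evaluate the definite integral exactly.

Whatever form F(z) takes, F'(z) = f(z) is non-negotiable.
F(z) = exp(-2*z)/2 is an antiderivative of f.
Check: d/dz[exp(-2*z)/2] = -exp(-2*z) = f(z).
F(4) = exp(-8)/2; F(2) = exp(-4)/2.
Integral = F(4) - F(2) = -exp(-4)/2 + exp(-8)/2.

Antiderivative: F(z) = exp(-2*z)/2; value = -exp(-4)/2 + exp(-8)/2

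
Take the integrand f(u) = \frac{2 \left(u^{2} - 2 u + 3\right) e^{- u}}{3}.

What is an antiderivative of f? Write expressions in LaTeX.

Recognize the product-rule pattern: f = v'r + vr' with v = - \frac{2 u^{2}}{3} - 2, r = e^{- u}, so integration by parts undoes it.
Check: d/du[\frac{\left(- 2 u^{2} - 6\right) e^{- u}}{3}] = \frac{\left(2 u^{2} - 4 u + 6\right) e^{- u}}{3}, which equals f(u).

An antiderivative is F(u) = \frac{\left(- 2 u^{2} - 6\right) e^{- u}}{3}.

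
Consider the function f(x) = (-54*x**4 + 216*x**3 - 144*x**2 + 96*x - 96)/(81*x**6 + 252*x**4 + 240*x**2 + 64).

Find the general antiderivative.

Whatever form F(x) takes, F'(x) = f(x) is non-negotiable.
Check: d/dx[-atan(3*x/2) - 2/(3*x**2/2 + 2)] = (-54*x**4 + 216*x**3 - 144*x**2 + 96*x - 96)/(81*x**6 + 252*x**4 + 240*x**2 + 64) = f(x).

F(x) = -atan(3*x/2) - 2/(3*x**2/2 + 2) + C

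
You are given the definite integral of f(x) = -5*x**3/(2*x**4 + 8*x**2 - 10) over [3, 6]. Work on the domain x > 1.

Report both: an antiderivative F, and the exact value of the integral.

Antiderivative: F(x) = -5*log(x**2 - 1)/24 - 25*log(x**2 + 5)/24; value = -25*log(41)/24 - 5*log(35)/24 + 5*log(8)/24 + 25*log(14)/24

Factor the denominator (2*(x - 1)*(x + 1)*(x**2 + 5)) and decompose: f = -25*x/(12*(x**2 + 5)) - 5/(24*(x + 1)) - 5/(24*(x - 1)); each piece integrates to a log, atan, or power term.
F(x) = -5*log(x**2 - 1)/24 - 25*log(x**2 + 5)/24 is an antiderivative of f.
Check: d/dx[-5*log(x**2 - 1)/24 - 25*log(x**2 + 5)/24] = -5*x**3/(2*x**4 + 8*x**2 - 10) = f(x).
F(6) = -25*log(41)/24 - 5*log(35)/24; F(3) = -25*log(14)/24 - 5*log(8)/24.
Integral = F(6) - F(3) = -25*log(41)/24 - 5*log(35)/24 + 5*log(8)/24 + 25*log(14)/24.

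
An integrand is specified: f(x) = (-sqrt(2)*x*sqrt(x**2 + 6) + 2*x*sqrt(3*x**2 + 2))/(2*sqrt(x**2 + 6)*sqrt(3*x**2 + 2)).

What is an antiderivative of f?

An antiderivative is F(x) = sqrt(x**2 + 6) - sqrt(3*x**2/2 + 1)/3.

An antiderivative F(x) passes only if d/dx[F] lands on f(x) exactly.
Check: d/dx[sqrt(x**2 + 6) - sqrt(3*x**2/2 + 1)/3] = (-sqrt(2)*x*sqrt(x**2 + 6) + 2*x*sqrt(3*x**2 + 2))/(2*sqrt(x**2 + 6)*sqrt(3*x**2 + 2)) = f(x).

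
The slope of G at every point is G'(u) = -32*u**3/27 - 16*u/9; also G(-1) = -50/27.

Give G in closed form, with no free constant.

G(u) = -8*u**4/27 - 8*u**2/9 - 2/3

G'(u) matches the chain-rule pattern g'(h)*h' with inner function h(u) = -2*u**2/3 - 1; substituting w = h(u) collapses the integral.
A general antiderivative is -2*(-2*u**2/3 - 1)**2/3 + C.
The condition gives C = -50/27 - (-50/27) = 0.
So G(u) = -8*u**4/27 - 8*u**2/9 - 2/3.
Check: d/du[-8*u**4/27 - 8*u**2/9 - 2/3] = -32*u**3/27 - 16*u/9 = G'(u).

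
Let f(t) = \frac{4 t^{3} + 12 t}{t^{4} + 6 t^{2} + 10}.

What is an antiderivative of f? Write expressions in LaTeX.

The substitution u = \frac{t^{4}}{2} + 3 t^{2} + 5 works: f is exactly (dF/du)*(du/dt) for that inner function.
Check: d/dt[\log{\left(\frac{t^{4}}{2} + 3 t^{2} + 5 \right)}] = \frac{4 t^{3} + 12 t}{t^{4} + 6 t^{2} + 10} = f(t).

An antiderivative is F(t) = \log{\left(\frac{t^{4}}{2} + 3 t^{2} + 5 \right)}.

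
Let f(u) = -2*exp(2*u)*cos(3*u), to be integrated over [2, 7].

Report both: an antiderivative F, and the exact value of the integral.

Antiderivative: F(u) = 2*(-3*sin(3*u) - 2*cos(3*u))*exp(2*u)/13; value = -6*exp(14)*sin(21)/13 + 6*exp(4)*sin(6)/13 + 4*exp(4)*cos(6)/13 - 4*exp(14)*cos(21)/13

Differentiate the proposed F(u) back; it has to land on f(u) exactly.
F(u) = 2*(-3*sin(3*u) - 2*cos(3*u))*exp(2*u)/13 is an antiderivative of f.
Check: d/du[2*(-3*sin(3*u) - 2*cos(3*u))*exp(2*u)/13] = -2*exp(2*u)*cos(3*u) = f(u).
F(7) = -6*exp(14)*sin(21)/13 - 4*exp(14)*cos(21)/13; F(2) = -4*exp(4)*cos(6)/13 - 6*exp(4)*sin(6)/13.
Integral = F(7) - F(2) = -6*exp(14)*sin(21)/13 + 6*exp(4)*sin(6)/13 + 4*exp(4)*cos(6)/13 - 4*exp(14)*cos(21)/13.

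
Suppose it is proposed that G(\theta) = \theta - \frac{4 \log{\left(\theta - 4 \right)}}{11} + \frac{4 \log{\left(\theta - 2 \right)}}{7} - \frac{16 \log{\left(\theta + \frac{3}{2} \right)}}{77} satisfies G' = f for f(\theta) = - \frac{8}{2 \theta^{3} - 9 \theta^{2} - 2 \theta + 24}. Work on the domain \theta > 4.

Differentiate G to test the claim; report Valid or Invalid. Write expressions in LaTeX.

d/d\theta[G] = \frac{2 \theta^{3} - 9 \theta^{2} - 2 \theta + 16}{2 \theta^{3} - 9 \theta^{2} - 2 \theta + 24}
d/d\theta[G] - f(\theta) = 1 != 0.

Invalid: d/d\theta[G] - f = 1, which is not 0.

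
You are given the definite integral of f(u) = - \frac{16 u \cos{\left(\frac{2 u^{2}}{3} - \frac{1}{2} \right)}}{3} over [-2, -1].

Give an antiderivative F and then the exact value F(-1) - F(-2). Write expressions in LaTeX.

The substitution w = \frac{2 u^{2}}{3} - \frac{1}{2} works: f is exactly (dF/dw)*(dw/du) for that inner function.
F(u) = - 4 \sin{\left(\frac{2 u^{2}}{3} - \frac{1}{2} \right)} is an antiderivative of f.
Check: d/du[- 4 \sin{\left(\frac{2 u^{2}}{3} - \frac{1}{2} \right)}] = - \frac{16 u \cos{\left(\frac{2 u^{2}}{3} - \frac{1}{2} \right)}}{3} = f(u).
F(-1) = - 4 \sin{\left(\frac{1}{6} \right)}; F(-2) = - 4 \sin{\left(\frac{13}{6} \right)}.
Integral = F(-1) - F(-2) = - 4 \sin{\left(\frac{1}{6} \right)} + 4 \sin{\left(\frac{13}{6} \right)}.

Antiderivative: F(u) = - 4 \sin{\left(\frac{2 u^{2}}{3} - \frac{1}{2} \right)}; value = - 4 \sin{\left(\frac{1}{6} \right)} + 4 \sin{\left(\frac{13}{6} \right)}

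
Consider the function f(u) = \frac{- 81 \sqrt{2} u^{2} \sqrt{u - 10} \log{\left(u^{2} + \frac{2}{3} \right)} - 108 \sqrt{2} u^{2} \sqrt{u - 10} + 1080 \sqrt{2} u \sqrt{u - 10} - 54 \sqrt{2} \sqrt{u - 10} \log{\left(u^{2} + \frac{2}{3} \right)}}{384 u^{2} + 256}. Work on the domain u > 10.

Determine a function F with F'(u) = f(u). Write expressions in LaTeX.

An antiderivative is F(u) = - \frac{9 \sqrt{2} \left(u - 10\right)^{\frac{3}{2}} \log{\left(u^{2} + \frac{2}{3} \right)}}{64}.

Recognize the product-rule pattern: f = v'r + vr' with v = - \frac{9 \left(\frac{u}{2} - 5\right)^{\frac{3}{2}}}{16}, r = \log{\left(u^{2} + \frac{2}{3} \right)}, so integration by parts undoes it.
Check: d/du[- \frac{9 \sqrt{2} \left(u - 10\right)^{\frac{3}{2}} \log{\left(u^{2} + \frac{2}{3} \right)}}{64}] = \frac{- 81 \sqrt{2} u^{2} \sqrt{u - 10} \log{\left(u^{2} + \frac{2}{3} \right)} - 108 \sqrt{2} u^{2} \sqrt{u - 10} + 1080 \sqrt{2} u \sqrt{u - 10} - 54 \sqrt{2} \sqrt{u - 10} \log{\left(u^{2} + \frac{2}{3} \right)}}{384 u^{2} + 256} = f(u).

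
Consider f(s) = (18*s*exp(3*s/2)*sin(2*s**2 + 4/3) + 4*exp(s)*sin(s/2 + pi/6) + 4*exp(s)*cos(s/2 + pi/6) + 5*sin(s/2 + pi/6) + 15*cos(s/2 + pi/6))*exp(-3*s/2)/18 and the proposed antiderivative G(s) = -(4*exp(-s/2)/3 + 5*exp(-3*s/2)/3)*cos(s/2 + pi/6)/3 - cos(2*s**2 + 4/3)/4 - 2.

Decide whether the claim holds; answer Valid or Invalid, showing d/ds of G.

d/ds[G] = (18*s*exp(3*s/2)*sin(2*s**2 + 4/3) + 4*exp(s)*sin(s/2 + pi/6) + 4*exp(s)*cos(s/2 + pi/6) + 5*sin(s/2 + pi/6) + 15*cos(s/2 + pi/6))*exp(-3*s/2)/18
This equals f(s) exactly, so the claim holds.

Valid. The derivative of G reproduces f.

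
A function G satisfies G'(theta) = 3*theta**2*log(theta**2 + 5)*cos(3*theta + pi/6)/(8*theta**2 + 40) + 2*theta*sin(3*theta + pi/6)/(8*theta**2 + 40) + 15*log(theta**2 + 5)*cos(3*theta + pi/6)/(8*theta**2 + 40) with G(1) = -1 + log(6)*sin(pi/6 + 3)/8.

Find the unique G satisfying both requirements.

G'(theta) has the shape u'v + uv' for u = log(theta**2 + 5)/8 and v = sin(3*theta + pi/6) — it is the derivative of the product u*v.
A general antiderivative is log(theta**2 + 5)*sin(3*theta + pi/6)/8 + C.
The condition gives C = -1 + log(6)*sin(pi/6 + 3)/8 - (log(6)*sin(pi/6 + 3)/8) = -1.
So G(theta) = (log(theta**2 + 5)*sin(3*theta + pi/6) - 8)/8.
Check: d/dtheta[(log(theta**2 + 5)*sin(3*theta + pi/6) - 8)/8] = (3*theta**2*log(theta**2 + 5)*cos(3*theta + pi/6) + 2*theta*sin(3*theta + pi/6) + 15*log(theta**2 + 5)*cos(3*theta + pi/6))/(8*theta**2 + 40), which equals G'(theta).

G(theta) = (log(theta**2 + 5)*sin(3*theta + pi/6) - 8)/8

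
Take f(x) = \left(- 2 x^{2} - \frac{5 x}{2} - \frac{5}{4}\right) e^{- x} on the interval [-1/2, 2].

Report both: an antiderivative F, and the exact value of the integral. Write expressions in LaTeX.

Antiderivative: F(x) = \frac{\left(8 x^{2} + 26 x + 31\right) e^{- x}}{4}; value = - 5 e^{\frac{1}{2}} + \frac{115}{4 e^{2}}

f has the shape u'v + uv' for u = 2 x^{2} + \frac{13 x}{2} + \frac{31}{4} and v = e^{- x} — it is the derivative of the product u*v.
F(x) = \frac{\left(8 x^{2} + 26 x + 31\right) e^{- x}}{4} is an antiderivative of f.
Check: d/dx[\frac{\left(8 x^{2} + 26 x + 31\right) e^{- x}}{4}] = \frac{\left(- 8 x^{2} - 10 x - 5\right) e^{- x}}{4}, which equals f(x).
F(2) = \frac{115}{4 e^{2}}; F(-1/2) = 5 e^{\frac{1}{2}}.
Integral = F(2) - F(-1/2) = - 5 e^{\frac{1}{2}} + \frac{115}{4 e^{2}}.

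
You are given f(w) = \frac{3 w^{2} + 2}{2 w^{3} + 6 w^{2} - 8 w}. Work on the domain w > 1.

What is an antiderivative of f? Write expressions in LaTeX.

Factor the denominator (2 w \left(w - 1\right) \left(w + 4\right)) and decompose: f = \frac{5}{4 \left(w + 4\right)} + \frac{1}{2 \left(w - 1\right)} - \frac{1}{4 w}; each piece integrates to a log, atan, or power term.
Check: d/dw[- \frac{\log{\left(w \right)}}{4} + \frac{\log{\left(w - 1 \right)}}{2} + \frac{5 \log{\left(w + 4 \right)}}{4}] = \frac{3 w^{2} + 2}{2 w^{3} + 6 w^{2} - 8 w} = f(w).

An antiderivative is F(w) = - \frac{\log{\left(w \right)}}{4} + \frac{\log{\left(w - 1 \right)}}{2} + \frac{5 \log{\left(w + 4 \right)}}{4}.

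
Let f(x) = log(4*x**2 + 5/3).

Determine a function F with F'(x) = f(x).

Whatever form F(x) takes, F'(x) = f(x) is non-negotiable.
Check: d/dx[x*log(4*x**2 + 5/3) - 2*x + sqrt(15)*atan(2*sqrt(15)*x/5)/3] = log(4*x**2 + 5/3) = f(x).

An antiderivative is F(x) = x*log(4*x**2 + 5/3) - 2*x + sqrt(15)*atan(2*sqrt(15)*x/5)/3.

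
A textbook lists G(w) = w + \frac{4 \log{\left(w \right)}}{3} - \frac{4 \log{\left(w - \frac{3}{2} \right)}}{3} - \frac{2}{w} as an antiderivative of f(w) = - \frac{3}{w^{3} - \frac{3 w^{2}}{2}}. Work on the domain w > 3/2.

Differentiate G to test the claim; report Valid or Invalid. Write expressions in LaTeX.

Invalid: d/dw[G] - f = 1, which is not 0.

d/dw[G] = \frac{2 w^{3} - 3 w^{2} - 6}{2 w^{3} - 3 w^{2}}
d/dw[G] - f(w) = 1 != 0.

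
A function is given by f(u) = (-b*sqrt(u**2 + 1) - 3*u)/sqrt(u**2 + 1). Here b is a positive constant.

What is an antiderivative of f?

For F(u) to be correct the identity F'(u) - f(u) = 0 must hold.
Check: d/du[-b*u - 3*sqrt(u**2 + 1)] = (-b*sqrt(u**2 + 1) - 3*u)/sqrt(u**2 + 1) = f(u).

An antiderivative is F(u) = -b*u - 3*sqrt(u**2 + 1).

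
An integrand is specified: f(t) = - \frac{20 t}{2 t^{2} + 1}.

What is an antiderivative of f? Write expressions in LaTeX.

The substitution u = 2 t^{2} + 1 works: f is exactly (dF/du)*(du/dt) for that inner function.
Check: d/dt[- 5 \log{\left(2 t^{2} + 1 \right)}] = - \frac{20 t}{2 t^{2} + 1} = f(t).

An antiderivative is F(t) = - 5 \log{\left(2 t^{2} + 1 \right)}.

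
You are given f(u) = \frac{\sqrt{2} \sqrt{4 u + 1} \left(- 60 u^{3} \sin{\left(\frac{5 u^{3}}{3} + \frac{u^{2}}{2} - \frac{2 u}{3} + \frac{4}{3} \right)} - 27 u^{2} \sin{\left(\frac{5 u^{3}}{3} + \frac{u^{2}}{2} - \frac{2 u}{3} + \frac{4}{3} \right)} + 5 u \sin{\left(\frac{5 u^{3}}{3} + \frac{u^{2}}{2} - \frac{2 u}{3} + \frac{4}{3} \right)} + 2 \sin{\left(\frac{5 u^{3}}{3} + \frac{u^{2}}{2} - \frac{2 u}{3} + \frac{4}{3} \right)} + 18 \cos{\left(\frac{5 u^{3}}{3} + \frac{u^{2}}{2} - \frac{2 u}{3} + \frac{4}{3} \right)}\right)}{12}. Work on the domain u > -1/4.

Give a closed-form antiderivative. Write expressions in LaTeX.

An antiderivative is F(u) = 2 u \sqrt{2 u + \frac{1}{2}} \cos{\left(\frac{5 u^{3}}{3} + \frac{u^{2}}{2} - \frac{2 u}{3} + \frac{4}{3} \right)} + \frac{\sqrt{2 u + \frac{1}{2}} \cos{\left(\frac{5 u^{3}}{3} + \frac{u^{2}}{2} - \frac{2 u}{3} + \frac{4}{3} \right)}}{2}.

f has the shape v'r + vr' for v = \left(2 u + \frac{1}{2}\right)^{\frac{3}{2}} and r = \cos{\left(\frac{5 u^{3}}{3} + \frac{u^{2}}{2} - \frac{2 u}{3} + \frac{4}{3} \right)} — it is the derivative of the product v*r.
Check: d/du[2 u \sqrt{2 u + \frac{1}{2}} \cos{\left(\frac{5 u^{3}}{3} + \frac{u^{2}}{2} - \frac{2 u}{3} + \frac{4}{3} \right)} + \frac{\sqrt{2 u + \frac{1}{2}} \cos{\left(\frac{5 u^{3}}{3} + \frac{u^{2}}{2} - \frac{2 u}{3} + \frac{4}{3} \right)}}{2}] = \frac{\sqrt{2} \left(- 240 u^{4} \sin{\left(\frac{5 u^{3}}{3} + \frac{u^{2}}{2} - \frac{2 u}{3} + \frac{4}{3} \right)} - 168 u^{3} \sin{\left(\frac{5 u^{3}}{3} + \frac{u^{2}}{2} - \frac{2 u}{3} + \frac{4}{3} \right)} - 7 u^{2} \sin{\left(\frac{5 u^{3}}{3} + \frac{u^{2}}{2} - \frac{2 u}{3} + \frac{4}{3} \right)} + 13 u \sin{\left(\frac{5 u^{3}}{3} + \frac{u^{2}}{2} - \frac{2 u}{3} + \frac{4}{3} \right)} + 72 u \cos{\left(\frac{5 u^{3}}{3} + \frac{u^{2}}{2} - \frac{2 u}{3} + \frac{4}{3} \right)} + 2 \sin{\left(\frac{5 u^{3}}{3} + \frac{u^{2}}{2} - \frac{2 u}{3} + \frac{4}{3} \right)} + 18 \cos{\left(\frac{5 u^{3}}{3} + \frac{u^{2}}{2} - \frac{2 u}{3} + \frac{4}{3} \right)}\right)}{12 \sqrt{4 u + 1}}, which equals f(u).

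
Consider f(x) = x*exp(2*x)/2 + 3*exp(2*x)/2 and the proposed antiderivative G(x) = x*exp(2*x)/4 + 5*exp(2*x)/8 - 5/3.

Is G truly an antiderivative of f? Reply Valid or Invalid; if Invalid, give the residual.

Valid - the claim checks out under differentiation.

d/dx[G] = x*exp(2*x)/2 + 3*exp(2*x)/2
This equals f(x) exactly, so the claim holds.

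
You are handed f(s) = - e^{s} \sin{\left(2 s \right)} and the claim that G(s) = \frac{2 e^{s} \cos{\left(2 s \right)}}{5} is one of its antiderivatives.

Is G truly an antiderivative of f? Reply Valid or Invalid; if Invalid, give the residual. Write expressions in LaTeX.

d/ds[G] = - \frac{4 e^{s} \sin{\left(2 s \right)}}{5} + \frac{2 e^{s} \cos{\left(2 s \right)}}{5}
d/ds[G] - f(s) = \frac{e^{s} \sin{\left(2 s \right)}}{5} + \frac{2 e^{s} \cos{\left(2 s \right)}}{5} != 0.

Invalid: d/ds[G] - f = \frac{e^{s} \sin{\left(2 s \right)}}{5} + \frac{2 e^{s} \cos{\left(2 s \right)}}{5}, which is not 0.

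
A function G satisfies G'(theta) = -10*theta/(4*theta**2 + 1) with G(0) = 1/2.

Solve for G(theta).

G(theta) = 1/2 - 5*log(4*theta**2 + 1)/4

G'(theta) matches the chain-rule pattern g'(h)*h' with inner function h(theta) = 4*theta**2 + 1; substituting u = h(theta) collapses the integral.
A general antiderivative is -5*log(4*theta**2 + 1)/4 + C.
The condition gives C = 1/2 - (0) = 1/2.
So G(theta) = 1/2 - 5*log(4*theta**2 + 1)/4.
Check: d/dtheta[1/2 - 5*log(4*theta**2 + 1)/4] = -10*theta/(4*theta**2 + 1) = G'(theta).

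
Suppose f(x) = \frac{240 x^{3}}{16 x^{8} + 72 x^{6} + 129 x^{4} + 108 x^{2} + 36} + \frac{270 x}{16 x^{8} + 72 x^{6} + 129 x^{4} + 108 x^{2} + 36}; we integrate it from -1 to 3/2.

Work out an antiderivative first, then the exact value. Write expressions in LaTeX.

Antiderivative: F(x) = - \frac{15}{4 x^{4} + 9 x^{2} + 6}; value = \frac{275}{589}

f matches the chain-rule pattern g'(h)*h' with inner function h(x) = \frac{2 x^{4}}{3} + \frac{3 x^{2}}{2} + 1; substituting u = h(x) collapses the integral.
F(x) = - \frac{15}{4 x^{4} + 9 x^{2} + 6} is an antiderivative of f.
Check: d/dx[- \frac{15}{4 x^{4} + 9 x^{2} + 6}] = \frac{240 x^{3} + 270 x}{16 x^{8} + 72 x^{6} + 129 x^{4} + 108 x^{2} + 36}, which equals f(x).
F(3/2) = - \frac{10}{31}; F(-1) = - \frac{15}{19}.
Integral = F(3/2) - F(-1) = \frac{275}{589}.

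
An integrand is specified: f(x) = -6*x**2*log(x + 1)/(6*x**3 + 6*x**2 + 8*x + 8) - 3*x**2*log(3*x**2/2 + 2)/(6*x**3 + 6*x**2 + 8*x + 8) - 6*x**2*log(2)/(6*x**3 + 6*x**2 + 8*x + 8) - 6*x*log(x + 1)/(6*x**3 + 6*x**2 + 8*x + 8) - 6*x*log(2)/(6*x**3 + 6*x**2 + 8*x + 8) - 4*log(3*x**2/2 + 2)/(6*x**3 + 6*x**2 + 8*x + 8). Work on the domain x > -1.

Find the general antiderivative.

f has the shape u'v + uv' for u = -log(2*x + 2)/2 and v = log(3*x**2/2 + 2) — it is the derivative of the product u*v.
Check: d/dx[-log(2*x + 2)*log(3*x**2/2 + 2)/2] = (-6*x**2*log(x + 1) - 3*x**2*log(3*x**2/2 + 2) - 6*x**2*log(2) - 6*x*log(x + 1) - 6*x*log(2) - 4*log(3*x**2/2 + 2))/(6*x**3 + 6*x**2 + 8*x + 8), which equals f(x).

F(x) = -log(2*x + 2)*log(3*x**2/2 + 2)/2 + C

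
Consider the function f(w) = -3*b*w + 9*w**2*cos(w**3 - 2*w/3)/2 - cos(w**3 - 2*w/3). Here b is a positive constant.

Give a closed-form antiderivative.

An antiderivative is F(w) = -3*(b*w**2 - sin(w**3 - 2*w/3))/2.

Integrate term by term and add the pieces.
Check: d/dw[-3*(b*w**2 - sin(w**3 - 2*w/3))/2] = -3*b*w + 9*w**2*cos(w**3 - 2*w/3)/2 - cos(w**3 - 2*w/3) = f(w).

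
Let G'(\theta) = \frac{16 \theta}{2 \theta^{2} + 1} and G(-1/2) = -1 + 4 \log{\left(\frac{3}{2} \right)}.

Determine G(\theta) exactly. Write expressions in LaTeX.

The substitution u = 2 \theta^{2} + 1 works: G'(\theta) is exactly (dG/du)*(du/d\theta) for that inner function.
A general antiderivative is 4 \log{\left(2 \theta^{2} + 1 \right)} + C.
The condition gives C = -1 + 4 \log{\left(\frac{3}{2} \right)} - (4 \log{\left(\frac{3}{2} \right)}) = -1.
So G(\theta) = 4 \log{\left(2 \theta^{2} + 1 \right)} - 1.
Check: d/d\theta[4 \log{\left(2 \theta^{2} + 1 \right)} - 1] = \frac{16 \theta}{2 \theta^{2} + 1} = G'(\theta).

G(\theta) = 4 \log{\left(2 \theta^{2} + 1 \right)} - 1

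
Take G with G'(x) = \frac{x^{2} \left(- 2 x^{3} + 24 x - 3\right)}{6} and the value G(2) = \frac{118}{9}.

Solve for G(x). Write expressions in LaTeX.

Since d/dx undoes antidifferentiation here, G(x) must give back the stated G'(x).
A general antiderivative is - \frac{x^{6}}{18} + x^{4} - \frac{x^{3}}{6} + C.
The condition gives C = \frac{118}{9} - (\frac{100}{9}) = 2.
So G(x) = - \frac{x^{6}}{18} + x^{4} - \frac{x^{3}}{6} + 2.
Check: d/dx[- \frac{x^{6}}{18} + x^{4} - \frac{x^{3}}{6} + 2] = - \frac{x^{5}}{3} + 4 x^{3} - \frac{x^{2}}{2}, which equals G'(x).

G(x) = - \frac{x^{6}}{18} + x^{4} - \frac{x^{3}}{6} + 2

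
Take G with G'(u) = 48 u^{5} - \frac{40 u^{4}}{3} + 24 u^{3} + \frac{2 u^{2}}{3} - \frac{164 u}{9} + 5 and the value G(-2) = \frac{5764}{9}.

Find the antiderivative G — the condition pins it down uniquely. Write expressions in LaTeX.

G'(u) has the shape v'r + vr' for v = 2 u^{2} - u + \frac{4}{3} and r = 4 u^{4} + \frac{2 u^{3}}{3} + \frac{2 u^{2}}{3} - 5 — it is the derivative of the product v*r.
A general antiderivative is \left(2 u^{2} - u + \frac{4}{3}\right) \left(4 u^{4} + \frac{2 u^{3}}{3} + \frac{2 u^{2}}{3} - 5\right) + C.
The condition gives C = \frac{5764}{9} - (\frac{5746}{9}) = 2.
So G(u) = \left(2 u^{2} - u + \frac{4}{3}\right) \left(4 u^{4} + \frac{2 u^{3}}{3} + \frac{2 u^{2}}{3} - 5\right) + 2.
Check: d/du[\left(2 u^{2} - u + \frac{4}{3}\right) \left(4 u^{4} + \frac{2 u^{3}}{3} + \frac{2 u^{2}}{3} - 5\right) + 2] = 48 u^{5} - \frac{40 u^{4}}{3} + 24 u^{3} + \frac{2 u^{2}}{3} - \frac{164 u}{9} + 5 = G'(u).

G(u) = \left(2 u^{2} - u + \frac{4}{3}\right) \left(4 u^{4} + \frac{2 u^{3}}{3} + \frac{2 u^{2}}{3} - 5\right) + 2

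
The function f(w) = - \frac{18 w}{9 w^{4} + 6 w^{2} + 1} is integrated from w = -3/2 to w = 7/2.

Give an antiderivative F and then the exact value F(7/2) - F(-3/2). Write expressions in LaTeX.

Antiderivative: F(w) = \frac{1}{w^{2} + \frac{1}{3}}; value = - \frac{1440}{4681}

The substitution u = w^{2} + \frac{1}{3} works: f is exactly (dF/du)*(du/dw) for that inner function.
F(w) = \frac{1}{w^{2} + \frac{1}{3}} is an antiderivative of f.
Check: d/dw[\frac{1}{w^{2} + \frac{1}{3}}] = - \frac{18 w}{9 w^{4} + 6 w^{2} + 1} = f(w).
F(7/2) = \frac{12}{151}; F(-3/2) = \frac{12}{31}.
Integral = F(7/2) - F(-3/2) = - \frac{1440}{4681}.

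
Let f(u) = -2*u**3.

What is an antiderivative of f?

A first test for any F(u): its u-derivative must equal f(u) identically.
Check: d/du[-u**4/2] = -2*u**3 = f(u).

An antiderivative is F(u) = -u**4/2.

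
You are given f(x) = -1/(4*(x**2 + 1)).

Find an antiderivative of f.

Recover f(x) by differentiating a candidate F(x); any mismatch rules it out.
Check: d/dx[-atan(x)/4] = -1/(4*x**2 + 4), which equals f(x).

An antiderivative is F(x) = -atan(x)/4.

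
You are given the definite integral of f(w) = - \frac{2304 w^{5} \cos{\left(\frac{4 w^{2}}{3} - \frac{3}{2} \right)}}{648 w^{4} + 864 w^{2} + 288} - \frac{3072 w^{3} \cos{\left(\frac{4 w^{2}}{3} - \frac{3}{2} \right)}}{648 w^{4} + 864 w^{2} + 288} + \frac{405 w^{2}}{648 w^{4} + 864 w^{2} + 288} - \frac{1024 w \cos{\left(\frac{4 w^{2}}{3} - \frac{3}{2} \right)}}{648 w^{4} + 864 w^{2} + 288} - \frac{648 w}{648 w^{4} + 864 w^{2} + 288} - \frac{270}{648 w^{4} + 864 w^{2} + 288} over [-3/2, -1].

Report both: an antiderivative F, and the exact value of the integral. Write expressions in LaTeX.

Integrate term by term and add the pieces.
F(w) = \frac{- 96 w^{2} \sin{\left(\frac{4 w^{2}}{3} - \frac{3}{2} \right)} - 45 w - 64 \sin{\left(\frac{4 w^{2}}{3} - \frac{3}{2} \right)} + 36}{72 w^{2} + 48} is an antiderivative of f.
Check: d/dw[\frac{- 96 w^{2} \sin{\left(\frac{4 w^{2}}{3} - \frac{3}{2} \right)} - 45 w - 64 \sin{\left(\frac{4 w^{2}}{3} - \frac{3}{2} \right)} + 36}{72 w^{2} + 48}] = \frac{- 2304 w^{5} \cos{\left(\frac{4 w^{2}}{3} - \frac{3}{2} \right)} - 3072 w^{3} \cos{\left(\frac{4 w^{2}}{3} - \frac{3}{2} \right)} + 405 w^{2} - 1024 w \cos{\left(\frac{4 w^{2}}{3} - \frac{3}{2} \right)} - 648 w - 270}{648 w^{4} + 864 w^{2} + 288}, which equals f(w).
F(-1) = \frac{4 \sin{\left(\frac{1}{6} \right)}}{3} + \frac{27}{40}; F(-3/2) = \frac{69}{140} - \frac{4 \sin{\left(\frac{3}{2} \right)}}{3}.
Integral = F(-1) - F(-3/2) = \frac{51}{280} + \frac{4 \sin{\left(\frac{1}{6} \right)}}{3} + \frac{4 \sin{\left(\frac{3}{2} \right)}}{3}.

Antiderivative: F(w) = \frac{- 96 w^{2} \sin{\left(\frac{4 w^{2}}{3} - \frac{3}{2} \right)} - 45 w - 64 \sin{\left(\frac{4 w^{2}}{3} - \frac{3}{2} \right)} + 36}{72 w^{2} + 48}; value = \frac{51}{280} + \frac{4 \sin{\left(\frac{1}{6} \right)}}{3} + \frac{4 \sin{\left(\frac{3}{2} \right)}}{3}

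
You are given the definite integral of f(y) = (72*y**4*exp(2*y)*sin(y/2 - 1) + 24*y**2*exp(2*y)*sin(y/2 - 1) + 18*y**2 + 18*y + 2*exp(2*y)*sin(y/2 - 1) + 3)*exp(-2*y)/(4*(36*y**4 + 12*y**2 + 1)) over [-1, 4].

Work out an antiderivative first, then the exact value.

Antiderivative: F(y) = (-8*(6*y**2 + 1)*exp(2*y)*cos(y/2 - 1) - 3)*exp(-2*y)/(8*(6*y**2 + 1)); value = -cos(1) - 3*exp(-8)/776 + cos(3/2) + 3*exp(2)/56

A candidate is checked by its d/dy: the result must match f(y).
F(y) = (-8*(6*y**2 + 1)*exp(2*y)*cos(y/2 - 1) - 3)*exp(-2*y)/(8*(6*y**2 + 1)) is an antiderivative of f.
Check: d/dy[(-8*(6*y**2 + 1)*exp(2*y)*cos(y/2 - 1) - 3)*exp(-2*y)/(8*(6*y**2 + 1))] = (72*y**4*exp(2*y)*sin(y/2 - 1) + 24*y**2*exp(2*y)*sin(y/2 - 1) + 18*y**2 + 18*y + 2*exp(2*y)*sin(y/2 - 1) + 3)/(144*y**4*exp(2*y) + 48*y**2*exp(2*y) + 4*exp(2*y)), which equals f(y).
F(4) = -cos(1) - 3*exp(-8)/776; F(-1) = -3*exp(2)/56 - cos(3/2).
Integral = F(4) - F(-1) = -cos(1) - 3*exp(-8)/776 + cos(3/2) + 3*exp(2)/56.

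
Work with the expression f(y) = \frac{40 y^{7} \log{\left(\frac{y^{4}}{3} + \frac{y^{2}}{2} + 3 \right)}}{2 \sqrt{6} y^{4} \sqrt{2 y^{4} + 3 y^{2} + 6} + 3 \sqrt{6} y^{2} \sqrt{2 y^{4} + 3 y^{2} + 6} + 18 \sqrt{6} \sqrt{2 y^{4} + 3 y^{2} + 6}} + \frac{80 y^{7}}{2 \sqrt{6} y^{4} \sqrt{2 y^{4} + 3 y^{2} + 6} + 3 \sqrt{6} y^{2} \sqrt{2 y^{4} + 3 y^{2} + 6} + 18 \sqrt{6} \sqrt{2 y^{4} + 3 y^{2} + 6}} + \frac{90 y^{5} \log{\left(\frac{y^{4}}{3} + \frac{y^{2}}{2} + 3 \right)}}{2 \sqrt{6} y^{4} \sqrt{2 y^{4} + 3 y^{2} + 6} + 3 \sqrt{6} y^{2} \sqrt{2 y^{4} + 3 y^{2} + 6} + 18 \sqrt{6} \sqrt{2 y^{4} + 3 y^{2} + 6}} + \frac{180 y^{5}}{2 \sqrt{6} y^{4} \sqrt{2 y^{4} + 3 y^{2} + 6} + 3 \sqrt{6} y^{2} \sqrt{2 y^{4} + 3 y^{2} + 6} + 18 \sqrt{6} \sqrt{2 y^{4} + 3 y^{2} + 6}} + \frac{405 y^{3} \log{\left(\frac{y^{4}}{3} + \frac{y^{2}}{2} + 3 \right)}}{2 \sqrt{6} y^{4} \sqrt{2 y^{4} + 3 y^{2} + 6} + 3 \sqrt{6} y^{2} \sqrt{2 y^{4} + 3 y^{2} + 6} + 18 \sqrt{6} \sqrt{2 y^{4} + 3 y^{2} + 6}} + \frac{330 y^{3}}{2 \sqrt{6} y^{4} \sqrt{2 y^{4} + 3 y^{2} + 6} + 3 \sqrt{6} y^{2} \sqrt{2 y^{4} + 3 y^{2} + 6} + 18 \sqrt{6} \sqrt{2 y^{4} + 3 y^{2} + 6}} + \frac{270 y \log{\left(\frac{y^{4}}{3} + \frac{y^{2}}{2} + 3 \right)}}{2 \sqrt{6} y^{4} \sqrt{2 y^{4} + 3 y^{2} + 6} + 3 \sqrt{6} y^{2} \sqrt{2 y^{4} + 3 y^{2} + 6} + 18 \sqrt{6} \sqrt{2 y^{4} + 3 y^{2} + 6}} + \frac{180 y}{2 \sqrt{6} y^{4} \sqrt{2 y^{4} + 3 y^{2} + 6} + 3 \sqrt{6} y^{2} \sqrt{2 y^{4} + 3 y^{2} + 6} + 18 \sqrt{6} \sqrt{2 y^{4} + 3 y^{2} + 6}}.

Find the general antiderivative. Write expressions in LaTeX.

F(y) = 5 \sqrt{\frac{y^{4}}{3} + \frac{y^{2}}{2} + 1} \log{\left(\frac{y^{4}}{3} + \frac{y^{2}}{2} + 3 \right)} + C

f has the shape u'v + uv' for u = 5 \sqrt{\frac{y^{4}}{3} + \frac{y^{2}}{2} + 1} and v = \log{\left(\frac{y^{4}}{3} + \frac{y^{2}}{2} + 3 \right)} — it is the derivative of the product u*v.
Check: d/dy[5 \sqrt{\frac{y^{4}}{3} + \frac{y^{2}}{2} + 1} \log{\left(\frac{y^{4}}{3} + \frac{y^{2}}{2} + 3 \right)}] = \frac{40 y^{7} \log{\left(\frac{y^{4}}{3} + \frac{y^{2}}{2} + 3 \right)} + 80 y^{7} + 90 y^{5} \log{\left(\frac{y^{4}}{3} + \frac{y^{2}}{2} + 3 \right)} + 180 y^{5} + 405 y^{3} \log{\left(\frac{y^{4}}{3} + \frac{y^{2}}{2} + 3 \right)} + 330 y^{3} + 270 y \log{\left(\frac{y^{4}}{3} + \frac{y^{2}}{2} + 3 \right)} + 180 y}{2 \sqrt{6} y^{4} \sqrt{2 y^{4} + 3 y^{2} + 6} + 3 \sqrt{6} y^{2} \sqrt{2 y^{4} + 3 y^{2} + 6} + 18 \sqrt{6} \sqrt{2 y^{4} + 3 y^{2} + 6}}, which equals f(y).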